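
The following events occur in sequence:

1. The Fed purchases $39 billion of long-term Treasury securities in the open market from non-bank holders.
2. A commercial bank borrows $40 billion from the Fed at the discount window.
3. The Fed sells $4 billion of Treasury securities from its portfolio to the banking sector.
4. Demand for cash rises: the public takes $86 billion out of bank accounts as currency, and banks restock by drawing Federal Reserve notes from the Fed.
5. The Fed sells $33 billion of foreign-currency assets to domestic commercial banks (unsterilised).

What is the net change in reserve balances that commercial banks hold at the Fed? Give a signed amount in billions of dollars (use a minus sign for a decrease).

-$44 billion

Fed balance sheet:
  Assets:      Securities +$35B, Loans to banks +$40B, Foreign assets −$33B
  Liabilities: Bank reserves −$44B, Currency in circulation +$86B
Commercial banking system:
  Assets:      Reserves at CB −$44B, Securities +$4B, Foreign assets +$33B
  Liabilities: Checkable deposits −$47B, Borrowings from CB +$40B
So the change in reserve balances that commercial banks hold at the Fed is -$44 billion.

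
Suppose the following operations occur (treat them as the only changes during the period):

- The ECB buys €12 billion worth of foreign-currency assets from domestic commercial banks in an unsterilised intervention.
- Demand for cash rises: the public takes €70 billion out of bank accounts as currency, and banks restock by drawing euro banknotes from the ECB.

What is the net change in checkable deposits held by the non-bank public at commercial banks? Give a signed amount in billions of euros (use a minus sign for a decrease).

-€70 billion

ECB balance sheet:
  Assets:      Foreign assets +€12B
  Liabilities: Bank reserves −€58B, Currency in circulation +€70B
Commercial banking system:
  Assets:      Reserves at CB −€58B, Foreign assets −€12B
  Liabilities: Checkable deposits −€70B
So the change in checkable deposits held by the non-bank public at commercial banks is -€70 billion.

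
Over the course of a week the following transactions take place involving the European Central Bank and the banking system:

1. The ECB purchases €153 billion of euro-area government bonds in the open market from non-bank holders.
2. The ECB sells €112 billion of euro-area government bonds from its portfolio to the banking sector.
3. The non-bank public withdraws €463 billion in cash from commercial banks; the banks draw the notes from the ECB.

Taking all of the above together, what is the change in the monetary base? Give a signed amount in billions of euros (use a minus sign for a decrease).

Asset purchase (from non-banks) €153 billion: ECB balance sheet expands → +€153B.
OMO sale (to banks) €112 billion: ECB balance sheet contracts → −€112B.
Currency withdrawal €463 billion: just a shift between currency and reserves — both are base money → 0.
Net: 153 − 112 + 0 = +€41 billion.

+€41 billion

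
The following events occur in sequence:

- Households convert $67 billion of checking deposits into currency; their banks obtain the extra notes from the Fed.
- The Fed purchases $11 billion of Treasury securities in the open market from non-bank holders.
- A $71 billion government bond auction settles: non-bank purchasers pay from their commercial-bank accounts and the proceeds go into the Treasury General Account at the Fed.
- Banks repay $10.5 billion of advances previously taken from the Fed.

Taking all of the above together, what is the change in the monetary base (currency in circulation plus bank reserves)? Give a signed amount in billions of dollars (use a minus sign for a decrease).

Currency withdrawal $67 billion: just a shift between currency and reserves — both are base money → 0.
Asset purchase (from non-banks) $11 billion: Fed balance sheet expands → +$11B.
Government account inflow $71 billion: reserves shift to a non-base liability → −$71B.
Discount-window repayment $10.5 billion: Fed balance sheet contracts → −$10.5B.
Net: 0 + 11 − 71 − 10.5 = -$70.5 billion.

-$70.5 billion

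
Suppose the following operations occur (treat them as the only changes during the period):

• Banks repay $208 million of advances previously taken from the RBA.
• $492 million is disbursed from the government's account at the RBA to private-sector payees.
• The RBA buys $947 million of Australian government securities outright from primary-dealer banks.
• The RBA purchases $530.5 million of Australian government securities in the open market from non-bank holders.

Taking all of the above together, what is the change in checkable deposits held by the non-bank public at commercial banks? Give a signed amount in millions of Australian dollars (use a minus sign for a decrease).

+$1022.5 million

RBA balance sheet:
  Assets:      Securities +$1477.5M, Loans to banks −$208M
  Liabilities: Bank reserves +$1761.5M, Government deposits −$492M
Commercial banking system:
  Assets:      Reserves at CB +$1761.5M, Securities −$947M
  Liabilities: Checkable deposits +$1022.5M, Borrowings from CB −$208M
So the change in checkable deposits held by the non-bank public at commercial banks is +$1022.5 million.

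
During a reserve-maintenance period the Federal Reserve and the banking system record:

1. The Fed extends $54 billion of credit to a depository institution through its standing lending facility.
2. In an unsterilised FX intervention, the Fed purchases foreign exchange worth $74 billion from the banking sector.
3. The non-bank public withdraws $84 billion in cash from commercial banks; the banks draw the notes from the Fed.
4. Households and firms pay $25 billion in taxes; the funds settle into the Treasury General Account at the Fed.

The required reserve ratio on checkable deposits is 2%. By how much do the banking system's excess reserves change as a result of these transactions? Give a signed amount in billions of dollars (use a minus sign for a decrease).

Discount-window loan $54 billion: reserves +$54B, deposits 0.
FX purchase $74 billion: reserves +$74B, deposits 0.
Currency withdrawal $84 billion: reserves −$84B, deposits −$84B.
Government account inflow $25 billion: reserves −$25B, deposits −$25B.
Totals: Δreserves = +$19B, Δdeposits = −$109B.
Δrequired reserves = 2% × −$109B = −$2.18B.
Δexcess reserves = Δreserves − Δrequired = +$19B − (−$2.18B) = +$21.18 billion.

+$21.18 billion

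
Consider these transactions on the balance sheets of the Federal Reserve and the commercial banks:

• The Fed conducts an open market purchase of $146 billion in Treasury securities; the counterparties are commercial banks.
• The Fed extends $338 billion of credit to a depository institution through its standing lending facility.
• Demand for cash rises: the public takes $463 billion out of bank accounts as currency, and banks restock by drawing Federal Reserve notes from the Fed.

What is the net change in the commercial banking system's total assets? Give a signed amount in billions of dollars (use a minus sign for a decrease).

-$125 billion

Fed balance sheet:
  Assets:      Securities +$146B, Loans to banks +$338B
  Liabilities: Bank reserves +$21B, Currency in circulation +$463B
Commercial banking system:
  Assets:      Reserves at CB +$21B, Securities −$146B
  Liabilities: Checkable deposits −$463B, Borrowings from CB +$338B
Change in total bank assets = -$125 billion.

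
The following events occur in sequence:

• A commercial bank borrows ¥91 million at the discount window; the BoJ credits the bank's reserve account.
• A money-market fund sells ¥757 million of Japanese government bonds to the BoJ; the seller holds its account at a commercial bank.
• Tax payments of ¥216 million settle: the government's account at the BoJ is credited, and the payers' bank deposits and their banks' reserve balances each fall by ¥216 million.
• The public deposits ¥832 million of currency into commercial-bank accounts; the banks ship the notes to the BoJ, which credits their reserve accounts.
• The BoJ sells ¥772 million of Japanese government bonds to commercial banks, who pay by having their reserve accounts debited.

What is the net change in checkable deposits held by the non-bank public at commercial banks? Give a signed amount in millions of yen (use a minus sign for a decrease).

Discount-window loan ¥91 million: the counterparty is a bank, so public deposits are unchanged → 0.
Asset purchase (from non-banks) ¥757 million: non-bank counterparties' bank balances rise → +¥757M.
Government account inflow ¥216 million: non-bank counterparties' bank balances fall → −¥216M.
Currency deposit ¥832 million: non-bank counterparties' bank balances rise → +¥832M.
OMO sale (to banks) ¥772 million: the counterparty is a bank, so public deposits are unchanged → 0.
Net: 0 + 757 − 216 + 832 + 0 = +¥1373 million.

+¥1373 million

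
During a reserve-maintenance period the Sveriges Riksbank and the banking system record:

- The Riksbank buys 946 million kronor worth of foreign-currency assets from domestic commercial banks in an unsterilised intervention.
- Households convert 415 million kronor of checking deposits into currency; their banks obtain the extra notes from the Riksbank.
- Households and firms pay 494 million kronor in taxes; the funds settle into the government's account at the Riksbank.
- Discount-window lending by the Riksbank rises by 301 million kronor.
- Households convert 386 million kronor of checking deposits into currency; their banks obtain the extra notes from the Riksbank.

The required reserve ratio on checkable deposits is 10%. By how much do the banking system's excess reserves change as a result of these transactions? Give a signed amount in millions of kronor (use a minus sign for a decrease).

+81.5 million

FX purchase 946 million kronor: reserves +946M, deposits 0.
Currency withdrawal 415 million kronor: reserves −415M, deposits −415M.
Government account inflow 494 million kronor: reserves −494M, deposits −494M.
Discount-window loan 301 million kronor: reserves +301M, deposits 0.
Currency withdrawal 386 million kronor: reserves −386M, deposits −386M.
Totals: Δreserves = −48M, Δdeposits = −1295M.
Δrequired reserves = 10% × −1295M = −129.5M.
Δexcess reserves = Δreserves − Δrequired = −48M − (−129.5M) = +81.5 million.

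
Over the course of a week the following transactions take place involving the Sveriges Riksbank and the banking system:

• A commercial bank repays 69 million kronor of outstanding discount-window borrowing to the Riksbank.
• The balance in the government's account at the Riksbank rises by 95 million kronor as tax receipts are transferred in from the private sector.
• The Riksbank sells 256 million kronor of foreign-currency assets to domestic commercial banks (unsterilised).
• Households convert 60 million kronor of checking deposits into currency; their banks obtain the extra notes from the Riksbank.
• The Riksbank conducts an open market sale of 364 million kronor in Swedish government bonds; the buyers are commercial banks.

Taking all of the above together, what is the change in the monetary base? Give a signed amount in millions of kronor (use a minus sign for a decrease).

-784 million

Discount-window repayment 69 million kronor: Riksbank balance sheet contracts → −69M.
Government account inflow 95 million kronor: reserves shift to a non-base liability → −95M.
FX sale 256 million kronor: Riksbank balance sheet contracts → −256M.
Currency withdrawal 60 million kronor: just a shift between currency and reserves — both are base money → 0.
OMO sale (to banks) 364 million kronor: Riksbank balance sheet contracts → −364M.
Net: −69 − 95 − 256 + 0 − 364 = -784 million.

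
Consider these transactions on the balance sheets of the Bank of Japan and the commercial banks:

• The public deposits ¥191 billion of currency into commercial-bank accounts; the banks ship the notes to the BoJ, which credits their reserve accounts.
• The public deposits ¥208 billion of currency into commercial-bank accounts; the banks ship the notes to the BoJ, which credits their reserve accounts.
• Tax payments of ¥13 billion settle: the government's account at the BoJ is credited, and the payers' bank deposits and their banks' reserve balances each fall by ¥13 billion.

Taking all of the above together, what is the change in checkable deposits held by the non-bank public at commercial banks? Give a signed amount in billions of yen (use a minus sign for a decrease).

+¥386 billion

Currency deposit ¥191 billion: non-bank counterparties' bank balances rise → +¥191B.
Currency deposit ¥208 billion: non-bank counterparties' bank balances rise → +¥208B.
Government account inflow ¥13 billion: non-bank counterparties' bank balances fall → −¥13B.
Net: 191 + 208 − 13 = +¥386 billion.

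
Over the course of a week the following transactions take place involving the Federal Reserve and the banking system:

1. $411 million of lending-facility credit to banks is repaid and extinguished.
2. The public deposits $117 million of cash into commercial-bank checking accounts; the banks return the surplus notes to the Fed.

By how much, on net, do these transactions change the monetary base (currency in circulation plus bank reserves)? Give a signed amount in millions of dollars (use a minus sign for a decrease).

-$411 million

Discount-window repayment $411 million: Fed balance sheet contracts → −$411M.
Currency deposit $117 million: just a shift between currency and reserves — both are base money → 0.
Net: −411 + 0 = -$411 million.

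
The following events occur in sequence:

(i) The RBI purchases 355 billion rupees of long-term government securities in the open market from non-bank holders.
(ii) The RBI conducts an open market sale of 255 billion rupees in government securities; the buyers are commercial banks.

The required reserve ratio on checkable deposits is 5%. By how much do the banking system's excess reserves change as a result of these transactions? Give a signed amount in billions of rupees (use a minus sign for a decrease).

Asset purchase (from non-banks) 355 billion rupees: reserves +355B, deposits +355B.
OMO sale (to banks) 255 billion rupees: reserves −255B, deposits 0.
Totals: Δreserves = +100B, Δdeposits = +355B.
Δrequired reserves = 5% × +355B = +17.75B.
Δexcess reserves = Δreserves − Δrequired = +100B − (+17.75B) = +82.25 billion.

+82.25 billion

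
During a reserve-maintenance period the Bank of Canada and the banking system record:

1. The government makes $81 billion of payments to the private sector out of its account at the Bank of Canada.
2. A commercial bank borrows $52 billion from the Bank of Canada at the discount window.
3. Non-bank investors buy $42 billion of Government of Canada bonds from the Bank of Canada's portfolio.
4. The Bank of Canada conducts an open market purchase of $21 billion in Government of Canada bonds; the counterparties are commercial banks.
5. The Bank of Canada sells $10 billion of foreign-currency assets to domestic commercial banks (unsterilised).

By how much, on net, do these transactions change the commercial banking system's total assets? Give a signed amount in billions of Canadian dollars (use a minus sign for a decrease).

Bank of Canada balance sheet:
  Assets:      Securities −$21B, Loans to banks +$52B, Foreign assets −$10B
  Liabilities: Bank reserves +$102B, Government deposits −$81B
Commercial banking system:
  Assets:      Reserves at CB +$102B, Securities −$21B, Foreign assets +$10B
  Liabilities: Checkable deposits +$39B, Borrowings from CB +$52B
Change in total bank assets = +$91 billion.

+$91 billion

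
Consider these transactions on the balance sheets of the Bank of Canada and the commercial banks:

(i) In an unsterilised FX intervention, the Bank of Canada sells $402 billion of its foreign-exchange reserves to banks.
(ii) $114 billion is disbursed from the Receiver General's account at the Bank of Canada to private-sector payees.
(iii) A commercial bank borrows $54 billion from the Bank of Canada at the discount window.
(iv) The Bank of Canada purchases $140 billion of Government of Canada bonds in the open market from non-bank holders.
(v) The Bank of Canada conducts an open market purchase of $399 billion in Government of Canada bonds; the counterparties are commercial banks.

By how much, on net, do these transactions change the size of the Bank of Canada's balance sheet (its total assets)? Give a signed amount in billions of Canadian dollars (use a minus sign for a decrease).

Bank of Canada balance sheet:
  Assets:      Securities +$539B, Loans to banks +$54B, Foreign assets −$402B
  Liabilities: Bank reserves +$305B, Government deposits −$114B
Commercial banking system:
  Assets:      Reserves at CB +$305B, Securities −$399B, Foreign assets +$402B
  Liabilities: Checkable deposits +$254B, Borrowings from CB +$54B
Change in total Bank of Canada assets = +$191 billion.

+$191 billion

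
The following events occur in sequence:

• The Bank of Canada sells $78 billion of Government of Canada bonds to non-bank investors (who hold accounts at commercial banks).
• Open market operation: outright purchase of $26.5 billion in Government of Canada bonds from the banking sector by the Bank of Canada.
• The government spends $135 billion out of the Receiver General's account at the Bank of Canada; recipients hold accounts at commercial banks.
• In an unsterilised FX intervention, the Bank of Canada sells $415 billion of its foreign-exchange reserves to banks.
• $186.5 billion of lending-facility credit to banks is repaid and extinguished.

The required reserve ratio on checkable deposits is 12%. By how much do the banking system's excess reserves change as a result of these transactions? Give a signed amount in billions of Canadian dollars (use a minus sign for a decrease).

-$524.84 billion

Asset sale (to non-banks) $78 billion: reserves −$78B, deposits −$78B.
OMO purchase (from banks) $26.5 billion: reserves +$26.5B, deposits 0.
Government spending $135 billion: reserves +$135B, deposits +$135B.
FX sale $415 billion: reserves −$415B, deposits 0.
Discount-window repayment $186.5 billion: reserves −$186.5B, deposits 0.
Totals: Δreserves = −$518B, Δdeposits = +$57B.
Δrequired reserves = 12% × +$57B = +$6.84B.
Δexcess reserves = Δreserves − Δrequired = −$518B − (+$6.84B) = -$524.84 billion.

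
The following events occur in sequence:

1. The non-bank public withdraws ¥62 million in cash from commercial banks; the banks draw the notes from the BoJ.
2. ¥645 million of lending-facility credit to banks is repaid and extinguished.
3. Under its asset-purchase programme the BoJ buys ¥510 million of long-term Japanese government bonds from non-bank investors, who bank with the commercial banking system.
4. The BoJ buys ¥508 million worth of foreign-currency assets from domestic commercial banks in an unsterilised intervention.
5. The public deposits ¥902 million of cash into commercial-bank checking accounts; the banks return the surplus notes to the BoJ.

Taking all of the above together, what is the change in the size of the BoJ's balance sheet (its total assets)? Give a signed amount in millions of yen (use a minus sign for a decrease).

Currency withdrawal ¥62 million: only the composition of liabilities changes → 0.
Discount-window repayment ¥645 million: a BoJ asset is shed → −¥645M.
Asset purchase (from non-banks) ¥510 million: a BoJ asset is acquired → +¥510M.
FX purchase ¥508 million: a BoJ asset is acquired → +¥508M.
Currency deposit ¥902 million: only the composition of liabilities changes → 0.
Net: 0 − 645 + 510 + 508 + 0 = +¥373 million.

+¥373 million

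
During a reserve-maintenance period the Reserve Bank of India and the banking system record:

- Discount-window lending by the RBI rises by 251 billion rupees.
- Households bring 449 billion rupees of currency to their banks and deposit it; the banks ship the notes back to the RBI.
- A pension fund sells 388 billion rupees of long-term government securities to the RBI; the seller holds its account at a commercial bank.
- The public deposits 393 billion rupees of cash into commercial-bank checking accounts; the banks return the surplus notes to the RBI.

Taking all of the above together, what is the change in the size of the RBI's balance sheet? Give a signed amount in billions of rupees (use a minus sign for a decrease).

+639 billion

RBI balance sheet:
  Assets:      Securities +388B, Loans to banks +251B
  Liabilities: Bank reserves +1481B, Currency in circulation −842B
Commercial banking system:
  Assets:      Reserves at CB +1481B
  Liabilities: Checkable deposits +1230B, Borrowings from CB +251B
Change in total RBI assets = +639 billion.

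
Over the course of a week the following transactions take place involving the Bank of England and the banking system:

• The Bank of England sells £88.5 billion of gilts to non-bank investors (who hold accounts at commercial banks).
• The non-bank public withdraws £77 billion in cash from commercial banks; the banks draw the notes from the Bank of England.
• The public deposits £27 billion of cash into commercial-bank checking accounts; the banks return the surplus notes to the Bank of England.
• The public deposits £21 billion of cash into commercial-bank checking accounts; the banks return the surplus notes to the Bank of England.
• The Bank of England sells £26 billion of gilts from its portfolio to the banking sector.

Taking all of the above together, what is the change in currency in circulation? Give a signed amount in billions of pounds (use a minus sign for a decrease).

Bank of England balance sheet:
  Assets:      Securities −£114.5B
  Liabilities: Bank reserves −£143.5B, Currency in circulation +£29B
Commercial banking system:
  Assets:      Reserves at CB −£143.5B, Securities +£26B
  Liabilities: Checkable deposits −£117.5B
So the change in currency in circulation is +£29 billion.

+£29 billion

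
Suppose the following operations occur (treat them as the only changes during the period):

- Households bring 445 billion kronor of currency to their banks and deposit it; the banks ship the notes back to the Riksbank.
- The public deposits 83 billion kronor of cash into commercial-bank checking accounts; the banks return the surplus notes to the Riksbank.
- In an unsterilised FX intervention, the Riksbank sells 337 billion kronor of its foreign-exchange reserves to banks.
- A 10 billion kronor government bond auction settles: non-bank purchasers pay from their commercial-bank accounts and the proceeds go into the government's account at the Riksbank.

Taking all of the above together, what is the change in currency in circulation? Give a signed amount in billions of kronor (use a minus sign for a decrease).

Riksbank balance sheet:
  Assets:      Foreign assets −337B
  Liabilities: Bank reserves +181B, Currency in circulation −528B, Government deposits +10B
Commercial banking system:
  Assets:      Reserves at CB +181B, Foreign assets +337B
  Liabilities: Checkable deposits +518B
So the change in currency in circulation is -528 billion.

-528 billion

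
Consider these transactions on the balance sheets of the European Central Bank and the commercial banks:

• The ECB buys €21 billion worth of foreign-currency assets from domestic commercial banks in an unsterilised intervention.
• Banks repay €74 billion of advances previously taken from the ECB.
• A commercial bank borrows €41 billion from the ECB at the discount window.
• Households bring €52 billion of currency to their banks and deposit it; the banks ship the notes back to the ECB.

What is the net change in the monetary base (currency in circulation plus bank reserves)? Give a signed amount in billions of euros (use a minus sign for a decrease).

-€12 billion

FX purchase €21 billion: ECB balance sheet expands → +€21B.
Discount-window repayment €74 billion: ECB balance sheet contracts → −€74B.
Discount-window loan €41 billion: ECB balance sheet expands → +€41B.
Currency deposit €52 billion: just a shift between currency and reserves — both are base money → 0.
Net: 21 − 74 + 41 + 0 = -€12 billion.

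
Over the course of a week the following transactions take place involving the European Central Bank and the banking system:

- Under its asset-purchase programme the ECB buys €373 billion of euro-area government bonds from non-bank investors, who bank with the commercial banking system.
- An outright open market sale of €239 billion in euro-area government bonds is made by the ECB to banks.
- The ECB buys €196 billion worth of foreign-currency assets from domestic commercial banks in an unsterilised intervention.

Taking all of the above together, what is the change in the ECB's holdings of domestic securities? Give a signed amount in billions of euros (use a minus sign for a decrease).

+€134 billion

Asset purchase (from non-banks) €373 billion: securities added to the ECB's portfolio → +€373B.
OMO sale (to banks) €239 billion: securities removed from the ECB's portfolio → −€239B.
FX purchase €196 billion: the ECB's securities portfolio is untouched → 0.
Net: 373 − 239 + 0 = +€134 billion.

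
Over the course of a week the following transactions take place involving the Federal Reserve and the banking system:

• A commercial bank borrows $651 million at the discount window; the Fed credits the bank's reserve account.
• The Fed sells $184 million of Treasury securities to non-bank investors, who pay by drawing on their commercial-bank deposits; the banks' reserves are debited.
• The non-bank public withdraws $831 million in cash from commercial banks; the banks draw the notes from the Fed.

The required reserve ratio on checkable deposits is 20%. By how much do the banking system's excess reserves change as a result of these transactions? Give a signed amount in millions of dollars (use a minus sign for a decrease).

Discount-window loan $651 million: reserves +$651M, deposits 0.
Asset sale (to non-banks) $184 million: reserves −$184M, deposits −$184M.
Currency withdrawal $831 million: reserves −$831M, deposits −$831M.
Totals: Δreserves = −$364M, Δdeposits = −$1015M.
Δrequired reserves = 20% × −$1015M = −$203M.
Δexcess reserves = Δreserves − Δrequired = −$364M − (−$203M) = -$161 million.

-$161 million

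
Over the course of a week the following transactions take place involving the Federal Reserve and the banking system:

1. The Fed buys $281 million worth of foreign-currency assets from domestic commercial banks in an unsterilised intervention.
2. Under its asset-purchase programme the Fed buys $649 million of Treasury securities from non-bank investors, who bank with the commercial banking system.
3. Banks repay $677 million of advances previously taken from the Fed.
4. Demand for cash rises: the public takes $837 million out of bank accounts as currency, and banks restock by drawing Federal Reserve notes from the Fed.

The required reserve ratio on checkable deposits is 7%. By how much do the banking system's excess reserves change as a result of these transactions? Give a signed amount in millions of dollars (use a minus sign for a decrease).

FX purchase $281 million: reserves +$281M, deposits 0.
Asset purchase (from non-banks) $649 million: reserves +$649M, deposits +$649M.
Discount-window repayment $677 million: reserves −$677M, deposits 0.
Currency withdrawal $837 million: reserves −$837M, deposits −$837M.
Totals: Δreserves = −$584M, Δdeposits = −$188M.
Δrequired reserves = 7% × −$188M = −$13.16M.
Δexcess reserves = Δreserves − Δrequired = −$584M − (−$13.16M) = -$570.84 million.

-$570.84 million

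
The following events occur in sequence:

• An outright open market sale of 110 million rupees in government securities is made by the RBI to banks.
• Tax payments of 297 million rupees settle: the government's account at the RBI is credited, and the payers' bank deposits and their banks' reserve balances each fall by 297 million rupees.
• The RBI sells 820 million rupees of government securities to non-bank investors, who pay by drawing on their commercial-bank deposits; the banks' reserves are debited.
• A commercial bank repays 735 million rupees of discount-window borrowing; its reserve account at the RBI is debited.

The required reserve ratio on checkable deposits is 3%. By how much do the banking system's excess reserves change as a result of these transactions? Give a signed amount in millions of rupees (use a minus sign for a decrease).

-1928.49 million

OMO sale (to banks) 110 million rupees: reserves −110M, deposits 0.
Government account inflow 297 million rupees: reserves −297M, deposits −297M.
Asset sale (to non-banks) 820 million rupees: reserves −820M, deposits −820M.
Discount-window repayment 735 million rupees: reserves −735M, deposits 0.
Totals: Δreserves = −1962M, Δdeposits = −1117M.
Δrequired reserves = 3% × −1117M = −33.51M.
Δexcess reserves = Δreserves − Δrequired = −1962M − (−33.51M) = -1928.49 million.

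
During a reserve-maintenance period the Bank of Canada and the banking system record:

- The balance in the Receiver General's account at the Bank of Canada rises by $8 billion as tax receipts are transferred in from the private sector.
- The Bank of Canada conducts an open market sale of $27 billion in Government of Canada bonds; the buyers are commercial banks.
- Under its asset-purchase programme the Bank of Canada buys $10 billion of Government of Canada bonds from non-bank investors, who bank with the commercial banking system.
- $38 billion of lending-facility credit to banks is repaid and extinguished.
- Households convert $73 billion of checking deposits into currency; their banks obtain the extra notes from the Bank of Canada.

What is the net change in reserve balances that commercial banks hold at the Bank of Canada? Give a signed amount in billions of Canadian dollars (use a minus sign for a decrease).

Bank of Canada balance sheet:
  Assets:      Securities −$17B, Loans to banks −$38B
  Liabilities: Bank reserves −$136B, Currency in circulation +$73B, Government deposits +$8B
Commercial banking system:
  Assets:      Reserves at CB −$136B, Securities +$27B
  Liabilities: Checkable deposits −$71B, Borrowings from CB −$38B
So the change in reserve balances that commercial banks hold at the Bank of Canada is -$136 billion.

-$136 billion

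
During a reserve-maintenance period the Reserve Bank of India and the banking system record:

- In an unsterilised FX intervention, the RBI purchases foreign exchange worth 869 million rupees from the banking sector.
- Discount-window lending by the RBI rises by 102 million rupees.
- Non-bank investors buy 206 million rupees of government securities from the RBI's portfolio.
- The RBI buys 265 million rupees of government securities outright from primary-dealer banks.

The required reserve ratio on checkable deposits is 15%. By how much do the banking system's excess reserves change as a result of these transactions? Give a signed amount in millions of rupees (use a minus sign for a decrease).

FX purchase 869 million rupees: reserves +869M, deposits 0.
Discount-window loan 102 million rupees: reserves +102M, deposits 0.
Asset sale (to non-banks) 206 million rupees: reserves −206M, deposits −206M.
OMO purchase (from banks) 265 million rupees: reserves +265M, deposits 0.
Totals: Δreserves = +1030M, Δdeposits = −206M.
Δrequired reserves = 15% × −206M = −30.9M.
Δexcess reserves = Δreserves − Δrequired = +1030M − (−30.9M) = +1060.9 million.

+1060.9 million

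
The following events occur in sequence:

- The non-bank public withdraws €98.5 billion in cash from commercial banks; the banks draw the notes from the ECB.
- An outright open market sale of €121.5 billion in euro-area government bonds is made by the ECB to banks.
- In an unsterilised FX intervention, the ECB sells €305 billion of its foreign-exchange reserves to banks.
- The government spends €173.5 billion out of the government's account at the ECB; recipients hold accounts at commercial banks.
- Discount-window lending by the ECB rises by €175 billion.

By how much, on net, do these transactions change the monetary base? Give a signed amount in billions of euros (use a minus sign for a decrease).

-€78 billion

ECB balance sheet:
  Assets:      Securities −€121.5B, Loans to banks +€175B, Foreign assets −€305B
  Liabilities: Bank reserves −€176.5B, Currency in circulation +€98.5B, Government deposits −€173.5B
Commercial banking system:
  Assets:      Reserves at CB −€176.5B, Securities +€121.5B, Foreign assets +€305B
  Liabilities: Checkable deposits +€75B, Borrowings from CB +€175B
Monetary base = currency + reserves: +€98.5B + (−€176.5B) = -€78 billion.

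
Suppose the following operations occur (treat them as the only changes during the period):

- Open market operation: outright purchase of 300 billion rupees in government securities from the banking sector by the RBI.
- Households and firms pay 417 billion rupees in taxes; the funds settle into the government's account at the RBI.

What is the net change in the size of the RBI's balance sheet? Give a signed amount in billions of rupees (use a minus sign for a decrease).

OMO purchase (from banks) 300 billion rupees: an RBI asset is acquired → +300B.
Government account inflow 417 billion rupees: only the composition of liabilities changes → 0.
Net: 300 + 0 = +300 billion.

+300 billion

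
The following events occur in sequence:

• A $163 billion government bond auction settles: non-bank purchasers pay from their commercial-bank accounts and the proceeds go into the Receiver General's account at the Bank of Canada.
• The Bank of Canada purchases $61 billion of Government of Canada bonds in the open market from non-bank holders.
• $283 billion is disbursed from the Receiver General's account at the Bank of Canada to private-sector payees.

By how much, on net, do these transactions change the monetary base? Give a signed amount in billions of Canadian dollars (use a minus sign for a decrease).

+$181 billion

Bank of Canada balance sheet:
  Assets:      Securities +$61B
  Liabilities: Bank reserves +$181B, Government deposits −$120B
Monetary base = currency + reserves: 0 + (+$181B) = +$181 billion.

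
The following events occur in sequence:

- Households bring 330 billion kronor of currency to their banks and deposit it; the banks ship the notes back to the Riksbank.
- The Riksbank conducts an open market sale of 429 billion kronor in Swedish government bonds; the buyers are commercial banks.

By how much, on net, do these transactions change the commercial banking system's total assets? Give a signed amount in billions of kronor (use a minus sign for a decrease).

Riksbank balance sheet:
  Assets:      Securities −429B
  Liabilities: Bank reserves −99B, Currency in circulation −330B
Commercial banking system:
  Assets:      Reserves at CB −99B, Securities +429B
  Liabilities: Checkable deposits +330B
Change in total bank assets = +330 billion.

+330 billion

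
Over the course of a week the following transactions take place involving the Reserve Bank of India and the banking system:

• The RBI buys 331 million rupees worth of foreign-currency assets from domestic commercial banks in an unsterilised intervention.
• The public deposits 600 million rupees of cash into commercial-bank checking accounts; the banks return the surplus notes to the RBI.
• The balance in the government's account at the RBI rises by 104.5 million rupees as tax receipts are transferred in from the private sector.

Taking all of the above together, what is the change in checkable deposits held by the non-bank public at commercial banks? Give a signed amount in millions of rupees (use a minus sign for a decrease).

+495.5 million

FX purchase 331 million rupees: the counterparty is a bank, so public deposits are unchanged → 0.
Currency deposit 600 million rupees: non-bank counterparties' bank balances rise → +600M.
Government account inflow 104.5 million rupees: non-bank counterparties' bank balances fall → −104.5M.
Net: 0 + 600 − 104.5 = +495.5 million.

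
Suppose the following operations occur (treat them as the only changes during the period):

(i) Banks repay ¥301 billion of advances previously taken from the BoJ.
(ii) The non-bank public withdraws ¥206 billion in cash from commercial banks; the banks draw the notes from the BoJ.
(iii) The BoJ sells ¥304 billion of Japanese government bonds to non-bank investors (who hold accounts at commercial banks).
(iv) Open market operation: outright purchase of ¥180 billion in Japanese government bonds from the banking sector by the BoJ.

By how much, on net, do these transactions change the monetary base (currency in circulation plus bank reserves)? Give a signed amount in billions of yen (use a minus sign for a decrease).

Discount-window repayment ¥301 billion: BoJ balance sheet contracts → −¥301B.
Currency withdrawal ¥206 billion: just a shift between currency and reserves — both are base money → 0.
Asset sale (to non-banks) ¥304 billion: BoJ balance sheet contracts → −¥304B.
OMO purchase (from banks) ¥180 billion: BoJ balance sheet expands → +¥180B.
Net: −301 + 0 − 304 + 180 = -¥425 billion.

-¥425 billion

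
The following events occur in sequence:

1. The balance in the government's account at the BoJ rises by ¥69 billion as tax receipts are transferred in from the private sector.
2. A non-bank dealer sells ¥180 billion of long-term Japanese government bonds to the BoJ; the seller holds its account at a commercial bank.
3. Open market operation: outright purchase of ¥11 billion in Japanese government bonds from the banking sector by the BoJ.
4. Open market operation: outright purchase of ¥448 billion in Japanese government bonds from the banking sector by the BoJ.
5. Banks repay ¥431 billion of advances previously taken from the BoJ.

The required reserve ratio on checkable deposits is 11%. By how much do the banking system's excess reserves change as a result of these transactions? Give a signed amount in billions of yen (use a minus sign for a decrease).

Government account inflow ¥69 billion: reserves −¥69B, deposits −¥69B.
Asset purchase (from non-banks) ¥180 billion: reserves +¥180B, deposits +¥180B.
OMO purchase (from banks) ¥11 billion: reserves +¥11B, deposits 0.
OMO purchase (from banks) ¥448 billion: reserves +¥448B, deposits 0.
Discount-window repayment ¥431 billion: reserves −¥431B, deposits 0.
Totals: Δreserves = +¥139B, Δdeposits = +¥111B.
Δrequired reserves = 11% × +¥111B = +¥12.21B.
Δexcess reserves = Δreserves − Δrequired = +¥139B − (+¥12.21B) = +¥126.79 billion.

+¥126.79 billion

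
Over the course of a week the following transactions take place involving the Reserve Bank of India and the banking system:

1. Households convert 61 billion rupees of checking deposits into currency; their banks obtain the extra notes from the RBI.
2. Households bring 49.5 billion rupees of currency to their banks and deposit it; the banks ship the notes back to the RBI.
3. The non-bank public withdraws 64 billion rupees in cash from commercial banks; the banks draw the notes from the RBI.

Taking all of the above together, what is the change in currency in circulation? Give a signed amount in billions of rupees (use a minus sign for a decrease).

+75.5 billion

RBI balance sheet:
  Assets:      no change
  Liabilities: Bank reserves −75.5B, Currency in circulation +75.5B
So the change in currency in circulation is +75.5 billion.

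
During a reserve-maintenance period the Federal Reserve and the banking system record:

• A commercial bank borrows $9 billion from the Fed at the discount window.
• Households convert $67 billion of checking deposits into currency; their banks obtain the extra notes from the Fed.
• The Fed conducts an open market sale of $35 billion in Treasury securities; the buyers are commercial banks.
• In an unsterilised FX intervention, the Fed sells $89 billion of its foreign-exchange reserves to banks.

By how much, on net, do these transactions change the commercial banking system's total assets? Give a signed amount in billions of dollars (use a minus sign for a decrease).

-$58 billion

Discount-window loan $9 billion: bank balance sheets expand → +$9B.
Currency withdrawal $67 billion: bank balance sheets shrink → −$67B.
OMO sale (to banks) $35 billion: just an asset swap on bank balance sheets → 0.
FX sale $89 billion: just an asset swap on bank balance sheets → 0.
Net: 9 − 67 + 0 + 0 = -$58 billion.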